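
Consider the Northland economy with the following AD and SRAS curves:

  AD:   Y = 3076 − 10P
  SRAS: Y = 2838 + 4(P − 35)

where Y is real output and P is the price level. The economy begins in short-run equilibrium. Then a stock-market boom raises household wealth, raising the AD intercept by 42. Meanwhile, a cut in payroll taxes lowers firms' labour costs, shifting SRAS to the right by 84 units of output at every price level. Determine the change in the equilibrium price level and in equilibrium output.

ΔP = -3, ΔY = +72

After both shocks: AD is Y = 3118 − 10P and SRAS is Y = 2782 + 4P.
Setting them equal: 336 = 14P, so P = 24.
Y = 3118 − 10·24 = 2878.
Initially P = 27, Y = 2806, so ΔP = -3 and ΔY = +72.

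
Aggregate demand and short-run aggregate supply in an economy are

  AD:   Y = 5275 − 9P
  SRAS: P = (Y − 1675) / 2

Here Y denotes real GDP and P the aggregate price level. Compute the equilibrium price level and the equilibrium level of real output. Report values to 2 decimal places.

Rearrange SRAS to Y = 1675 + 2P.
Set AD = SRAS: 5275 − 9P = 1675 + 2P, so 3600 = 11P and P = 327.27.
Substituting into AD, Y = 5275 − 9P = 2329.55.

P = 327.27, Y = 2329.55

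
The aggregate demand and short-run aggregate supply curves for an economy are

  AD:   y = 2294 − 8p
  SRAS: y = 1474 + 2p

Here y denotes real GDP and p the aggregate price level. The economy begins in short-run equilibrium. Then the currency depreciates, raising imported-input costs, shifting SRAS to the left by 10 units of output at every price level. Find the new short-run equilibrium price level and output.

This is a negative supply shock: SRAS shifts left.
New SRAS: y = 1464 + 2p.
Set AD = SRAS: 2294 − 8p = 1464 + 2p, so 830 = 10p and p = 83.
y = 2294 − 8·83 = 1630.

p = 83, y = 1630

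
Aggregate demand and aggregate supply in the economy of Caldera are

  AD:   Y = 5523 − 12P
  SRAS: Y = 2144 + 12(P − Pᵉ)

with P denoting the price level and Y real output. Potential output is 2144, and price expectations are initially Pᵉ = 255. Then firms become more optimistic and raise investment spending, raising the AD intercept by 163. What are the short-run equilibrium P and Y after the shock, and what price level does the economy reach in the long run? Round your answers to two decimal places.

AD shifts right: new AD is Y = 5686 − 12P. With Pᵉ = 255, SRAS is Y = 12P − 916.
Short run: 5686 − 12P = 12P − 916 gives 6602 = 24P, so P = 275.08 and Y = 5686 − 12P = 2385.00.
Y = 2385.00 is above potential 2144; expectations adjust and SRAS shifts left until Y = 2144.
Long run: on the new AD curve, 2144 = 5686 − 12P gives P = 295.17.

Short run: P = 275.08, Y = 2385.00. Long run: P = 295.17.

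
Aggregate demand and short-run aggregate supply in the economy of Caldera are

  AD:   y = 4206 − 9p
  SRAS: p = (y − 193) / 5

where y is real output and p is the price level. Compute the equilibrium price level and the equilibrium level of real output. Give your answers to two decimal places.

Rearrange SRAS to y = 193 + 5p.
Set AD = SRAS: 4206 − 9p = 193 + 5p, so 4013 = 14p and p = 286.64.
Substituting into AD, y = 4206 − 9p = 1626.21.

p = 286.64, y = 1626.21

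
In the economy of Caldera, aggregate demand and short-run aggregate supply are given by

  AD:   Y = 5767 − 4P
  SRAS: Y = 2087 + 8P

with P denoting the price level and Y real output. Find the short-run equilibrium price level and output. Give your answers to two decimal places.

P = 306.67, Y = 4540.33

Set AD = SRAS: 5767 − 4P = 2087 + 8P, so 3680 = 12P and P = 306.67.
Substituting into AD, Y = 5767 − 4P = 4540.33.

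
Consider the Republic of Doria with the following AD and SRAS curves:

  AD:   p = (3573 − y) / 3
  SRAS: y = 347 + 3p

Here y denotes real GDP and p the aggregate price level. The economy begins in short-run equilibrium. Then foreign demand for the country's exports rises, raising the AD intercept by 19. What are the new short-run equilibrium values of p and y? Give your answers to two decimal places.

This is a positive demand shock: AD shifts right.
New AD: y = 3592 − 3p.
Set AD = SRAS: 3592 − 3p = 347 + 3p, so 3245 = 6p and p = 540.83.
Substituting into AD, y = 1969.50.

p = 540.83, y = 1969.50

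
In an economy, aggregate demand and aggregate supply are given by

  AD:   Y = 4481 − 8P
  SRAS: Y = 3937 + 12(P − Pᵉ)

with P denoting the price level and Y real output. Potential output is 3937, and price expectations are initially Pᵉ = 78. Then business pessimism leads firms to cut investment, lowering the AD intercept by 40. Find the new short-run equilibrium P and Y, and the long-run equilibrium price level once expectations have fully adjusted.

AD shifts left: new AD is Y = 4441 − 8P. With Pᵉ = 78, SRAS is Y = 3001 + 12P.
Short run: 4441 − 8P = 3001 + 12P gives 1440 = 20P, so P = 72 and Y = 4441 − 8·72 = 3865.
Y = 3865 is below potential 3937; expectations adjust and SRAS shifts right until Y = 3937.
Long run: on the new AD curve, 3937 = 4441 − 8P gives P = 63.

Short run: P = 72, Y = 3865. Long run: P = 63.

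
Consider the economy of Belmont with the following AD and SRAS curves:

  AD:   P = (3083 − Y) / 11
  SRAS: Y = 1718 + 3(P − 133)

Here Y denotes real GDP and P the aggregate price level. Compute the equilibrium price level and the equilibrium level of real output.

Write SRAS as Y = 1718 + 3P − 399 = 1319 + 3P.
Rearrange AD to Y = 3083 − 11P.
Set AD = SRAS: 3083 − 11P = 1319 + 3P, so 1764 = 14P and P = 126.
Then Y = 3083 − 11·126 = 1697.

P = 126, Y = 1697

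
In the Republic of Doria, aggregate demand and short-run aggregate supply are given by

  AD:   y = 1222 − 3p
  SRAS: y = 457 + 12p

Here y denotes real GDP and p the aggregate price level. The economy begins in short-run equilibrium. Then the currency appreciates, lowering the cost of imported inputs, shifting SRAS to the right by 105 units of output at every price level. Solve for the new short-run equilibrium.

This is a positive supply shock: SRAS shifts right.
New SRAS: y = 562 + 12p.
Set AD = SRAS: 1222 − 3p = 562 + 12p, so 660 = 15p and p = 44.
y = 1222 − 3·44 = 1090.

p = 44, y = 1090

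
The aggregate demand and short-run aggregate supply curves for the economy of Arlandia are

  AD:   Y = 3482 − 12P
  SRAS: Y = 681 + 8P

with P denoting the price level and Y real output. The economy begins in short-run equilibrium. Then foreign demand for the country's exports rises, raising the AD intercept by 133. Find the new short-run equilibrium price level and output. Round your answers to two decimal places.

This is a positive demand shock: AD shifts right.
New AD: Y = 3615 − 12P.
Set AD = SRAS: 3615 − 12P = 681 + 8P, so 2934 = 20P and P = 146.70.
Substituting into AD, Y = 1854.60.

P = 146.70, Y = 1854.60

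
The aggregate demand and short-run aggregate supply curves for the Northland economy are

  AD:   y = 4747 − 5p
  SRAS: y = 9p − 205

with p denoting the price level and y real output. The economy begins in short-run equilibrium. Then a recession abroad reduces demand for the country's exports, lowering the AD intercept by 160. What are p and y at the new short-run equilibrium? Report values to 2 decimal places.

p = 342.29, y = 2875.57

This is a negative demand shock: AD shifts left.
New AD: y = 4587 − 5p.
Set AD = SRAS: 4587 − 5p = 9p − 205, so 4792 = 14p and p = 342.29.
Substituting into AD, y = 2875.57.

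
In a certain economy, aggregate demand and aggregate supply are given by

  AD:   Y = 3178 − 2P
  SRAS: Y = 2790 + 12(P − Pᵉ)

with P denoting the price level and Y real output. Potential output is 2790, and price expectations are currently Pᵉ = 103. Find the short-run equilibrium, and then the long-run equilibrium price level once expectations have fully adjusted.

Short run: with Pᵉ = 103, SRAS is Y = 1554 + 12P. Setting AD = SRAS gives 1624 = 14P, so P = 116 and Y = 3178 − 2·116 = 2946.
Output 2946 is above potential 2790, so over time expected prices rise and SRAS shifts left until Y returns to 2790.
Long run: Y = 2790 on the AD curve gives 2790 = 3178 − 2P, so P = 194.

Short run: P = 116, Y = 2946. Long run: P = 194.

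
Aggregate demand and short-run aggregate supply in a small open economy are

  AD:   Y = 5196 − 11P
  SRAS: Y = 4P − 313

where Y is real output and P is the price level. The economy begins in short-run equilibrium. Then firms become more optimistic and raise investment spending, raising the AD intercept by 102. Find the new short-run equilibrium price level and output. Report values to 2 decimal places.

P = 374.07, Y = 1183.27

This is a positive demand shock: AD shifts right.
New AD: Y = 5298 − 11P.
Set AD = SRAS: 5298 − 11P = 4P − 313, so 5611 = 15P and P = 374.07.
Substituting into AD, Y = 1183.27.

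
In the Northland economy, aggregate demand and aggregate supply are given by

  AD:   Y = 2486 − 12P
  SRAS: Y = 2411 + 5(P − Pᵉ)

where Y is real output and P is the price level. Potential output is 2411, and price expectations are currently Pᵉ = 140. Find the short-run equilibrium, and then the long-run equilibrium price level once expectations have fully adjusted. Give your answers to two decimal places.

Short run: P = 45.59, Y = 1938.94. Long run: P = 6.25.

Short run: with Pᵉ = 140, SRAS is Y = 1711 + 5P. Setting AD = SRAS gives 775 = 17P, so P = 45.59 and Y = 2486 − 12P = 1938.94.
Output 1938.94 is below potential 2411, so over time expected prices fall and SRAS shifts right until Y returns to 2411.
Long run: Y = 2411 on the AD curve gives 2411 = 2486 − 12P, so P = 6.25.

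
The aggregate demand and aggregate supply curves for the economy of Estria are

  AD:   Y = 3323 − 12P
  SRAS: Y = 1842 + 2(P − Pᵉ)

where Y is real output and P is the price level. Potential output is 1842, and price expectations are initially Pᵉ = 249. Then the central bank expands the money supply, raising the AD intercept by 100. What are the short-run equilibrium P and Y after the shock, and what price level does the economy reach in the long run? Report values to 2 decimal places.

AD shifts right: new AD is Y = 3423 − 12P. With Pᵉ = 249, SRAS is Y = 1344 + 2P.
Short run: 3423 − 12P = 1344 + 2P gives 2079 = 14P, so P = 148.50 and Y = 3423 − 12P = 1641.00.
Y = 1641.00 is below potential 1842; expectations adjust and SRAS shifts right until Y = 1842.
Long run: on the new AD curve, 1842 = 3423 − 12P gives P = 131.75.

Short run: P = 148.50, Y = 1641.00. Long run: P = 131.75.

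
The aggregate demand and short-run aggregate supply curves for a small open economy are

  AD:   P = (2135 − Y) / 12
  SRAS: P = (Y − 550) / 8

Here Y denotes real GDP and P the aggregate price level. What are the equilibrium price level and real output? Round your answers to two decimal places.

P = 79.25, Y = 1184.00

Rearrange AD to Y = 2135 − 12P.
Rearrange SRAS to Y = 550 + 8P.
Set AD = SRAS: 2135 − 12P = 550 + 8P, so 1585 = 20P and P = 79.25.
Substituting into AD, Y = 2135 − 12P = 1184.00.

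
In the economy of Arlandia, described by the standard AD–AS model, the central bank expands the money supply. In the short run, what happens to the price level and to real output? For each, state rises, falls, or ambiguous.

Price level: rises; output: rises

This is a positive demand shock: AD shifts right.
Moving along the upward-sloping SRAS curve, P rises and Y rises.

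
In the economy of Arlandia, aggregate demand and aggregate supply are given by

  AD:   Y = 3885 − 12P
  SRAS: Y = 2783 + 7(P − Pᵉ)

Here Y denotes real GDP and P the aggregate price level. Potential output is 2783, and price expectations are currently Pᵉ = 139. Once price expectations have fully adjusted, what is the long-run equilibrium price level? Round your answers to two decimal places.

Long-run P = 91.83

Short run: with Pᵉ = 139, SRAS is Y = 1810 + 7P. Setting AD = SRAS gives 2075 = 19P, so P = 109.21 and Y = 3885 − 12P = 2574.47.
Output 2574.47 is below potential 2783, so over time expected prices fall and SRAS shifts right until Y returns to 2783.
Long run: Y = 2783 on the AD curve gives 2783 = 3885 − 12P, so P = 91.83.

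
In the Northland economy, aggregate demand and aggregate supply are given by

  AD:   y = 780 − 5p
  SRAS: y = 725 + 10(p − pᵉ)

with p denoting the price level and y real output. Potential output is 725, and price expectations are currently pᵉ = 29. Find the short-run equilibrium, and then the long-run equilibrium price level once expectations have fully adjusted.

Short run: with pᵉ = 29, SRAS is y = 435 + 10p. Setting AD = SRAS gives 345 = 15p, so p = 23 and y = 780 − 5·23 = 665.
Output 665 is below potential 725, so over time expected prices fall and SRAS shifts right until y returns to 725.
Long run: y = 725 on the AD curve gives 725 = 780 − 5p, so p = 11.

Short run: p = 23, y = 665. Long run: p = 11.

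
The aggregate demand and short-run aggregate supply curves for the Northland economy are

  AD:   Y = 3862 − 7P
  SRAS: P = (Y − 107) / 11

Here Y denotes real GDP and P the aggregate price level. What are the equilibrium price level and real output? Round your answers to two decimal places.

Rearrange SRAS to Y = 107 + 11P.
Set AD = SRAS: 3862 − 7P = 107 + 11P, so 3755 = 18P and P = 208.61.
Substituting into AD, Y = 3862 − 7P = 2401.72.

P = 208.61, Y = 2401.72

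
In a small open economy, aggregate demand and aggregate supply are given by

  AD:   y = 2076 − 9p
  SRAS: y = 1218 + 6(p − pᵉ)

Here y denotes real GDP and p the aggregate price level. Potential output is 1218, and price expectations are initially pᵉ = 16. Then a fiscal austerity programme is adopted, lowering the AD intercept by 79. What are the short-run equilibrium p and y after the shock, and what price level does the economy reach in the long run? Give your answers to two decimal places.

AD shifts left: new AD is y = 1997 − 9p. With pᵉ = 16, SRAS is y = 1122 + 6p.
Short run: 1997 − 9p = 1122 + 6p gives 875 = 15p, so p = 58.33 and y = 1997 − 9p = 1472.00.
y = 1472.00 is above potential 1218; expectations adjust and SRAS shifts left until y = 1218.
Long run: on the new AD curve, 1218 = 1997 − 9p gives p = 86.56.

Short run: p = 58.33, y = 1472.00. Long run: p = 86.56.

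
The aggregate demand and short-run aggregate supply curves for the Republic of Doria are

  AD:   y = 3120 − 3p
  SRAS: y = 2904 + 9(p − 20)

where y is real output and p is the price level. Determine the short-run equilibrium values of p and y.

Write SRAS as y = 2904 + 9p − 180 = 2724 + 9p.
Set AD = SRAS: 3120 − 3p = 2724 + 9p, so 396 = 12p and p = 33.
Then y = 3120 − 3·33 = 3021.

p = 33, y = 3021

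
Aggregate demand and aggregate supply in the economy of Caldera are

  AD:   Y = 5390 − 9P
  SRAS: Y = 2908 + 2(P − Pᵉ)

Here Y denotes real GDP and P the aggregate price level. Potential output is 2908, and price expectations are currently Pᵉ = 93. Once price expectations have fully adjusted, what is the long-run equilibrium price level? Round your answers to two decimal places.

Short run: with Pᵉ = 93, SRAS is Y = 2722 + 2P. Setting AD = SRAS gives 2668 = 11P, so P = 242.55 and Y = 5390 − 9P = 3207.09.
Output 3207.09 is above potential 2908, so over time expected prices rise and SRAS shifts left until Y returns to 2908.
Long run: Y = 2908 on the AD curve gives 2908 = 5390 − 9P, so P = 275.78.

Long-run P = 275.78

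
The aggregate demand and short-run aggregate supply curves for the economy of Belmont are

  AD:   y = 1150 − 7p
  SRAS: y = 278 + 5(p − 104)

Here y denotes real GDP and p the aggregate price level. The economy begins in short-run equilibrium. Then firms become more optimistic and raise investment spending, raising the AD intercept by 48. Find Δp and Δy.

This is a positive demand shock: AD shifts right.
New AD: y = 1198 − 7p.
SRAS can be written y = 5p − 242.
Set AD = SRAS: 1198 − 7p = 5p − 242, so 1440 = 12p and p = 120.
y = 1198 − 7·120 = 358.
Initially p = 116, y = 338, so Δp = +4 and Δy = +20.

Δp = +4, Δy = +20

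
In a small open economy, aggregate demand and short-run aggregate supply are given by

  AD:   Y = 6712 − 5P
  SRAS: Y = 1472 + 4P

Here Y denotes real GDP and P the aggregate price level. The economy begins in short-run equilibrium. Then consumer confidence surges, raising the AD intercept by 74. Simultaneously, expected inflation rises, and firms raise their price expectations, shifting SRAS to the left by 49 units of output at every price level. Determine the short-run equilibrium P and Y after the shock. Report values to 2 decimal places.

P = 595.89, Y = 3806.56

After both shocks: AD is Y = 6786 − 5P and SRAS is Y = 1423 + 4P.
Setting them equal: 5363 = 9P, so P = 595.89.
Substituting into AD, Y = 3806.56.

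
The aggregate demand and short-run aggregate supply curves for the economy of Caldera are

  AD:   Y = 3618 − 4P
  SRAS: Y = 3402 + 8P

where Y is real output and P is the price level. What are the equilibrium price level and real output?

Set AD = SRAS: 3618 − 4P = 3402 + 8P, so 216 = 12P and P = 18.
Then Y = 3618 − 4·18 = 3546.

P = 18, Y = 3546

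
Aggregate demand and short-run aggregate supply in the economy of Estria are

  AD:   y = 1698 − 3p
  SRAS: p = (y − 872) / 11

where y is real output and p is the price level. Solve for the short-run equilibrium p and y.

Rearrange SRAS to y = 872 + 11p.
Set AD = SRAS: 1698 − 3p = 872 + 11p, so 826 = 14p and p = 59.
Then y = 1698 − 3·59 = 1521.

p = 59, y = 1521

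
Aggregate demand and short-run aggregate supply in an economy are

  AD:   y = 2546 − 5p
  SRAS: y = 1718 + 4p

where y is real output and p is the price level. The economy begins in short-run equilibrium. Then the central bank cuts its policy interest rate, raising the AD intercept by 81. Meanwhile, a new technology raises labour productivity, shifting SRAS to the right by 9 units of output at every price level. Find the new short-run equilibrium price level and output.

After both shocks: AD is y = 2627 − 5p and SRAS is y = 1727 + 4p.
Setting them equal: 900 = 9p, so p = 100.
y = 2627 − 5·100 = 2127.

p = 100, y = 2127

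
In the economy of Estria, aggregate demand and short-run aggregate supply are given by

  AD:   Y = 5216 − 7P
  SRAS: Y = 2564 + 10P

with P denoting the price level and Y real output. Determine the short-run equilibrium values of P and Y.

P = 156, Y = 4124

Set AD = SRAS: 5216 − 7P = 2564 + 10P, so 2652 = 17P and P = 156.
Then Y = 5216 − 7·156 = 4124.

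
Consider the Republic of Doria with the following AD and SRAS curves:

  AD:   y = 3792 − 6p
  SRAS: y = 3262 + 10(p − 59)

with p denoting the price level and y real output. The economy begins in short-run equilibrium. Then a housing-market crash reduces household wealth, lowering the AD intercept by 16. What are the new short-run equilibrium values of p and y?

p = 69, y = 3362

This is a negative demand shock: AD shifts left.
New AD: y = 3776 − 6p.
SRAS can be written y = 2672 + 10p.
Set AD = SRAS: 3776 − 6p = 2672 + 10p, so 1104 = 16p and p = 69.
y = 3776 − 6·69 = 3362.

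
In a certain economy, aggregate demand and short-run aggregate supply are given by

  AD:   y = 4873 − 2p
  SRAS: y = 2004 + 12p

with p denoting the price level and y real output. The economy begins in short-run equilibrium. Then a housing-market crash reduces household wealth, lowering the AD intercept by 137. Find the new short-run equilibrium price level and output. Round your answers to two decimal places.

p = 195.14, y = 4345.71

This is a negative demand shock: AD shifts left.
New AD: y = 4736 − 2p.
Set AD = SRAS: 4736 − 2p = 2004 + 12p, so 2732 = 14p and p = 195.14.
Substituting into AD, y = 4345.71.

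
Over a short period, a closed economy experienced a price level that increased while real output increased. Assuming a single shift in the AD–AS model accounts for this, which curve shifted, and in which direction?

P rose and Y rose. An AD shift moves P and Y in the same direction; an SRAS shift moves them in opposite directions.
Here P and Y moved in the same direction, so the AD curve shifted.
Since Y rose, AD shifted right.

AD shifted right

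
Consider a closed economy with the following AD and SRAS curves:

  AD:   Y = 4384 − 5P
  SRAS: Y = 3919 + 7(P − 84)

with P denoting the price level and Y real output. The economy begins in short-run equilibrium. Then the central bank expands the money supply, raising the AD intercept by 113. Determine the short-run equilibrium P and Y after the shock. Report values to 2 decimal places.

This is a positive demand shock: AD shifts right.
New AD: Y = 4497 − 5P.
SRAS can be written Y = 3331 + 7P.
Set AD = SRAS: 4497 − 5P = 3331 + 7P, so 1166 = 12P and P = 97.17.
Substituting into AD, Y = 4011.17.

P = 97.17, Y = 4011.17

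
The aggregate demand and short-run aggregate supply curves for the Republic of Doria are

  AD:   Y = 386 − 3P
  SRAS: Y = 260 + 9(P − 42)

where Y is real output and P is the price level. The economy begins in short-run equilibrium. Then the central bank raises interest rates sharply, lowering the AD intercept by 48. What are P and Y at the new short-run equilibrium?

P = 38, Y = 224

This is a negative demand shock: AD shifts left.
New AD: Y = 338 − 3P.
SRAS can be written Y = 9P − 118.
Set AD = SRAS: 338 − 3P = 9P − 118, so 456 = 12P and P = 38.
Y = 338 − 3·38 = 224.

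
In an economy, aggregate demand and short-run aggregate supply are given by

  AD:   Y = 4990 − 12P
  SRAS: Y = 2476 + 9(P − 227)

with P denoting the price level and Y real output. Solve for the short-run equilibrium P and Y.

P = 217, Y = 2386

Write SRAS as Y = 2476 + 9P − 2043 = 433 + 9P.
Set AD = SRAS: 4990 − 12P = 433 + 9P, so 4557 = 21P and P = 217.
Then Y = 4990 − 12·217 = 2386.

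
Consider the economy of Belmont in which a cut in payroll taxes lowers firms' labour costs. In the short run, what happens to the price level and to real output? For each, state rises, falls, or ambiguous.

Price level: falls; output: rises

This is a favourable supply shock: SRAS shifts right.
Moving along the downward-sloping AD curve, P falls and Y rises.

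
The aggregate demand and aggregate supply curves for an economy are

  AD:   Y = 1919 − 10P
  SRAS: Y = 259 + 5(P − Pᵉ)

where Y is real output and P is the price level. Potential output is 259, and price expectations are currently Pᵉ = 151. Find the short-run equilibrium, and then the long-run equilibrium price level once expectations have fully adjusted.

Short run: with Pᵉ = 151, SRAS is Y = 5P − 496. Setting AD = SRAS gives 2415 = 15P, so P = 161 and Y = 1919 − 10·161 = 309.
Output 309 is above potential 259, so over time expected prices rise and SRAS shifts left until Y returns to 259.
Long run: Y = 259 on the AD curve gives 259 = 1919 − 10P, so P = 166.

Short run: P = 161, Y = 309. Long run: P = 166.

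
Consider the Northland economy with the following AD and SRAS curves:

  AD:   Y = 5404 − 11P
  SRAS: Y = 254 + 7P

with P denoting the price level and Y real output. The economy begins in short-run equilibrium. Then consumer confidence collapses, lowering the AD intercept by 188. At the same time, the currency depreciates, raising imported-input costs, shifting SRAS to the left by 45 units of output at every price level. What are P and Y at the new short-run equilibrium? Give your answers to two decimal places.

After both shocks: AD is Y = 5216 − 11P and SRAS is Y = 209 + 7P.
Setting them equal: 5007 = 18P, so P = 278.17.
Substituting into AD, Y = 2156.17.

P = 278.17, Y = 2156.17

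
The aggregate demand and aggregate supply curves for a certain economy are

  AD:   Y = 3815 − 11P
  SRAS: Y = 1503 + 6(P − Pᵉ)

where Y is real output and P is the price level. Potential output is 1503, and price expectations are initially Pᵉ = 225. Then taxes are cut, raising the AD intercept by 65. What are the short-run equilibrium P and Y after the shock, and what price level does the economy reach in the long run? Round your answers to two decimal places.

Short run: P = 219.24, Y = 1468.41. Long run: P = 216.09.

AD shifts right: new AD is Y = 3880 − 11P. With Pᵉ = 225, SRAS is Y = 153 + 6P.
Short run: 3880 − 11P = 153 + 6P gives 3727 = 17P, so P = 219.24 and Y = 3880 − 11P = 1468.41.
Y = 1468.41 is below potential 1503; expectations adjust and SRAS shifts right until Y = 1503.
Long run: on the new AD curve, 1503 = 3880 − 11P gives P = 216.09.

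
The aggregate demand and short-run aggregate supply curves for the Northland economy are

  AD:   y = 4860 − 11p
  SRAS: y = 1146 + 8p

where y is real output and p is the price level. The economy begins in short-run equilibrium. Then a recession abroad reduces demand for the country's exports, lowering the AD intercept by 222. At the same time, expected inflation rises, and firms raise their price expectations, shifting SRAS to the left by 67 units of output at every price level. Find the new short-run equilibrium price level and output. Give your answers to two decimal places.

p = 187.32, y = 2577.53

After both shocks: AD is y = 4638 − 11p and SRAS is y = 1079 + 8p.
Setting them equal: 3559 = 19p, so p = 187.32.
Substituting into AD, y = 2577.53.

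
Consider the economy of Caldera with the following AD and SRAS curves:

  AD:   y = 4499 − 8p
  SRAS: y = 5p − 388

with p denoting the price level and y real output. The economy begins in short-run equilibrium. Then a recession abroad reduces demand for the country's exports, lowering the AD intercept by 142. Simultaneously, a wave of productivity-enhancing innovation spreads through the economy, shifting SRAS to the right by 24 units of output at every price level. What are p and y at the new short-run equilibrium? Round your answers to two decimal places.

After both shocks: AD is y = 4357 − 8p and SRAS is y = 5p − 364.
Setting them equal: 4721 = 13p, so p = 363.15.
Substituting into AD, y = 1451.77.

p = 363.15, y = 1451.77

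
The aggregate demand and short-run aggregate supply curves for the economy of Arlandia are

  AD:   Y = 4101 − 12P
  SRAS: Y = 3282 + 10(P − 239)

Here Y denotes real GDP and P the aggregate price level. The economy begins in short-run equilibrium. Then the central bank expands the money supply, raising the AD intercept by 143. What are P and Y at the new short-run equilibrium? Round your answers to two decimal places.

P = 152.36, Y = 2415.64

This is a positive demand shock: AD shifts right.
New AD: Y = 4244 − 12P.
SRAS can be written Y = 892 + 10P.
Set AD = SRAS: 4244 − 12P = 892 + 10P, so 3352 = 22P and P = 152.36.
Substituting into AD, Y = 2415.64.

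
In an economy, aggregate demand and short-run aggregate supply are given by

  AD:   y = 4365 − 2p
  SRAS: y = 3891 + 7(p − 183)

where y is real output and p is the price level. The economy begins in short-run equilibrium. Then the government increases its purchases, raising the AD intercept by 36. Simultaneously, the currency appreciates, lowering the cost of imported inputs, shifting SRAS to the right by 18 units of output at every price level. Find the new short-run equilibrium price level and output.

p = 197, y = 4007

After both shocks: AD is y = 4401 − 2p and SRAS is y = 2628 + 7p.
Setting them equal: 1773 = 9p, so p = 197.
y = 4401 − 2·197 = 4007.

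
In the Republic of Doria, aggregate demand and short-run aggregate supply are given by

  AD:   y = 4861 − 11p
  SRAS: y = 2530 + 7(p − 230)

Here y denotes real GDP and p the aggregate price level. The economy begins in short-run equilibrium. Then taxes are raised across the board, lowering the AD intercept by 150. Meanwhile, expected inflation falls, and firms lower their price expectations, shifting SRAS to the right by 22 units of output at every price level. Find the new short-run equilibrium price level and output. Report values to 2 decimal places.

After both shocks: AD is y = 4711 − 11p and SRAS is y = 942 + 7p.
Setting them equal: 3769 = 18p, so p = 209.39.
Substituting into AD, y = 2407.72.

p = 209.39, y = 2407.72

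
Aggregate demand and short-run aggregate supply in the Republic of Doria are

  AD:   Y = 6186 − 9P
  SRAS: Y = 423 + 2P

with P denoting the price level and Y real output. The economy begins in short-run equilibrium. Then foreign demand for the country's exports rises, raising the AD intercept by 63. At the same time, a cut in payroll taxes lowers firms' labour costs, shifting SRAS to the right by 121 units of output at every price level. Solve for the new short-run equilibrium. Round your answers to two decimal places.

After both shocks: AD is Y = 6249 − 9P and SRAS is Y = 544 + 2P.
Setting them equal: 5705 = 11P, so P = 518.64.
Substituting into AD, Y = 1581.27.

P = 518.64, Y = 1581.27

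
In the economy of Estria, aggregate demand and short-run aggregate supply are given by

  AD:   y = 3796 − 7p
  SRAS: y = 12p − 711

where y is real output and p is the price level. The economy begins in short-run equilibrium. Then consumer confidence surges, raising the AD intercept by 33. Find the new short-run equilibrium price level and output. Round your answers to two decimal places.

p = 238.95, y = 2156.37

This is a positive demand shock: AD shifts right.
New AD: y = 3829 − 7p.
Set AD = SRAS: 3829 − 7p = 12p − 711, so 4540 = 19p and p = 238.95.
Substituting into AD, y = 2156.37.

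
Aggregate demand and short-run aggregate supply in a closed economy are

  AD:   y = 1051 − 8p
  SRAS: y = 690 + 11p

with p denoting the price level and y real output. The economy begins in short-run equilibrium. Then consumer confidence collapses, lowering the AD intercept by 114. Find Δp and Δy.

Δp = -6, Δy = -66

This is a negative demand shock: AD shifts left.
New AD: y = 937 − 8p.
Set AD = SRAS: 937 − 8p = 690 + 11p, so 247 = 19p and p = 13.
y = 937 − 8·13 = 833.
Initially p = 19, y = 899, so Δp = -6 and Δy = -66.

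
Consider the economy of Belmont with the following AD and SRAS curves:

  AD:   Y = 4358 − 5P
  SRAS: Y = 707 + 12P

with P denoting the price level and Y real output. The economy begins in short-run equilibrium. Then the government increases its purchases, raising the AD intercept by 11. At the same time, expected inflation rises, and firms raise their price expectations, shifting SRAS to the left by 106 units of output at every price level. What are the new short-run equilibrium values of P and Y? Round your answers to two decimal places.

P = 221.65, Y = 3260.76

After both shocks: AD is Y = 4369 − 5P and SRAS is Y = 601 + 12P.
Setting them equal: 3768 = 17P, so P = 221.65.
Substituting into AD, Y = 3260.76.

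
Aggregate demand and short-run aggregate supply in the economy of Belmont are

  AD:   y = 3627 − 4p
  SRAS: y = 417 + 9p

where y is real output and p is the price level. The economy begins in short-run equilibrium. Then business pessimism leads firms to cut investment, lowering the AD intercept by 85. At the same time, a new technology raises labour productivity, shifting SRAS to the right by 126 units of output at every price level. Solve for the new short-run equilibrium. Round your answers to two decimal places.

p = 230.69, y = 2619.23

After both shocks: AD is y = 3542 − 4p and SRAS is y = 543 + 9p.
Setting them equal: 2999 = 13p, so p = 230.69.
Substituting into AD, y = 2619.23.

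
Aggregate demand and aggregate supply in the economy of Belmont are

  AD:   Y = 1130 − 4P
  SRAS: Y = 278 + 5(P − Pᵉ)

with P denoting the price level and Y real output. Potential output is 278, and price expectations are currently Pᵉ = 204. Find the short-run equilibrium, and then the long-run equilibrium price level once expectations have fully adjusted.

Short run: with Pᵉ = 204, SRAS is Y = 5P − 742. Setting AD = SRAS gives 1872 = 9P, so P = 208 and Y = 1130 − 4·208 = 298.
Output 298 is above potential 278, so over time expected prices rise and SRAS shifts left until Y returns to 278.
Long run: Y = 278 on the AD curve gives 278 = 1130 − 4P, so P = 213.

Short run: P = 208, Y = 298. Long run: P = 213.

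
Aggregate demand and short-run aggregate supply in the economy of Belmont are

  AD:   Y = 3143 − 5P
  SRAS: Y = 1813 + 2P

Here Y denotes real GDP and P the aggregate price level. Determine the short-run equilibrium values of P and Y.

Set AD = SRAS: 3143 − 5P = 1813 + 2P, so 1330 = 7P and P = 190.
Then Y = 3143 − 5·190 = 2193.

P = 190, Y = 2193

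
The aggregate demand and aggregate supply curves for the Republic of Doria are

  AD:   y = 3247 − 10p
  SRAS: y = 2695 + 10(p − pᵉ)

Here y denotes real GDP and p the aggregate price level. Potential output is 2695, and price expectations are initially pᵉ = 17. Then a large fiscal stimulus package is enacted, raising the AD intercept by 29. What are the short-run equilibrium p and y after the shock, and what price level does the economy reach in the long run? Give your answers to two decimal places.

Short run: p = 37.55, y = 2900.50. Long run: p = 58.10.

AD shifts right: new AD is y = 3276 − 10p. With pᵉ = 17, SRAS is y = 2525 + 10p.
Short run: 3276 − 10p = 2525 + 10p gives 751 = 20p, so p = 37.55 and y = 3276 − 10p = 2900.50.
y = 2900.50 is above potential 2695; expectations adjust and SRAS shifts left until y = 2695.
Long run: on the new AD curve, 2695 = 3276 − 10p gives p = 58.10.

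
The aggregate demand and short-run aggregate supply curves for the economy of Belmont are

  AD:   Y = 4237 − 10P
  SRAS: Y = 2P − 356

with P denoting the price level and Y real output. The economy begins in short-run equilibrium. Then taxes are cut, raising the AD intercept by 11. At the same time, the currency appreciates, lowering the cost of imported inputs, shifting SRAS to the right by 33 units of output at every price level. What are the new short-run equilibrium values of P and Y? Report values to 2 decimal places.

P = 380.92, Y = 438.83

After both shocks: AD is Y = 4248 − 10P and SRAS is Y = 2P − 323.
Setting them equal: 4571 = 12P, so P = 380.92.
Substituting into AD, Y = 438.83.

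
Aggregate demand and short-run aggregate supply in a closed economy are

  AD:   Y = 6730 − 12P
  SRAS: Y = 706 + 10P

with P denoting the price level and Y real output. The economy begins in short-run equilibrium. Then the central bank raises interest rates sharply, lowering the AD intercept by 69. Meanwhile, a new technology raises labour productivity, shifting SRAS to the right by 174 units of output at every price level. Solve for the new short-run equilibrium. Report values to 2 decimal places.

P = 262.77, Y = 3507.73

After both shocks: AD is Y = 6661 − 12P and SRAS is Y = 880 + 10P.
Setting them equal: 5781 = 22P, so P = 262.77.
Substituting into AD, Y = 3507.73.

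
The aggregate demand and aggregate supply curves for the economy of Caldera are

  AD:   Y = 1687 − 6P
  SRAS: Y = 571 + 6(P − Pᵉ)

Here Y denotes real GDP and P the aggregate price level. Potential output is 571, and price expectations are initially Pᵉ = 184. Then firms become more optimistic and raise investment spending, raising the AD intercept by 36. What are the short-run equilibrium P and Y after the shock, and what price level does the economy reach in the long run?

AD shifts right: new AD is Y = 1723 − 6P. With Pᵉ = 184, SRAS is Y = 6P − 533.
Short run: 1723 − 6P = 6P − 533 gives 2256 = 12P, so P = 188 and Y = 1723 − 6·188 = 595.
Y = 595 is above potential 571; expectations adjust and SRAS shifts left until Y = 571.
Long run: on the new AD curve, 571 = 1723 − 6P gives P = 192.

Short run: P = 188, Y = 595. Long run: P = 192.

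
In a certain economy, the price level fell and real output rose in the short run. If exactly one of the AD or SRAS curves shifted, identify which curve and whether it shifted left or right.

SRAS shifted right

P fell and Y rose. An AD shift moves P and Y in the same direction; an SRAS shift moves them in opposite directions.
Here P and Y moved in opposite directions, so the SRAS curve shifted.
Since Y rose, SRAS shifted right.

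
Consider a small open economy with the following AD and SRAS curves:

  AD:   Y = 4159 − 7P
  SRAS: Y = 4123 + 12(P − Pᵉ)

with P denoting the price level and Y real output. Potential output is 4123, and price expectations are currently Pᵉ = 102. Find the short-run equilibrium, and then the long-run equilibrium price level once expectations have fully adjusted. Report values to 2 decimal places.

Short run: P = 66.32, Y = 3694.79. Long run: P = 5.14.

Short run: with Pᵉ = 102, SRAS is Y = 2899 + 12P. Setting AD = SRAS gives 1260 = 19P, so P = 66.32 and Y = 4159 − 7P = 3694.79.
Output 3694.79 is below potential 4123, so over time expected prices fall and SRAS shifts right until Y returns to 4123.
Long run: Y = 4123 on the AD curve gives 4123 = 4159 − 7P, so P = 5.14.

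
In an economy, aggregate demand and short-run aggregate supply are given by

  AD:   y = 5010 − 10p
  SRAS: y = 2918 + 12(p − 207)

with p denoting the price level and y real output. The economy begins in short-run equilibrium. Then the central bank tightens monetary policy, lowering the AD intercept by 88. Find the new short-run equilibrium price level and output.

This is a negative demand shock: AD shifts left.
New AD: y = 4922 − 10p.
SRAS can be written y = 434 + 12p.
Set AD = SRAS: 4922 − 10p = 434 + 12p, so 4488 = 22p and p = 204.
y = 4922 − 10·204 = 2882.

p = 204, y = 2882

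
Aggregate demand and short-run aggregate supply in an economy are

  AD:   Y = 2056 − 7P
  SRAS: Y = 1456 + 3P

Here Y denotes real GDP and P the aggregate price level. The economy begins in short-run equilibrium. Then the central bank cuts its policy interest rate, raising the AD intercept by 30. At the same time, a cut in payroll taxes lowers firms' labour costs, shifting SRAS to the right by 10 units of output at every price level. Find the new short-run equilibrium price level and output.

P = 62, Y = 1652

After both shocks: AD is Y = 2086 − 7P and SRAS is Y = 1466 + 3P.
Setting them equal: 620 = 10P, so P = 62.
Y = 2086 − 7·62 = 1652.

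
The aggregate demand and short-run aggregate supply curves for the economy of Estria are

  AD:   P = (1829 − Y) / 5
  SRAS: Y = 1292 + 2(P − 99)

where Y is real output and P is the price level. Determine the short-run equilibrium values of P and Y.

P = 105, Y = 1304

Write SRAS as Y = 1292 + 2P − 198 = 1094 + 2P.
Rearrange AD to Y = 1829 − 5P.
Set AD = SRAS: 1829 − 5P = 1094 + 2P, so 735 = 7P and P = 105.
Then Y = 1829 − 5·105 = 1304.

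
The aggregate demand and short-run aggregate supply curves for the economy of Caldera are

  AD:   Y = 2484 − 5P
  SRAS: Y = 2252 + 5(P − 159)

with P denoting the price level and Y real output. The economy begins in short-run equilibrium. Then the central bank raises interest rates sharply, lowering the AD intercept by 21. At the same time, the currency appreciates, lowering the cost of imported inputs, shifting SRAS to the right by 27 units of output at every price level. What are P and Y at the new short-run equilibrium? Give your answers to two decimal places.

After both shocks: AD is Y = 2463 − 5P and SRAS is Y = 1484 + 5P.
Setting them equal: 979 = 10P, so P = 97.90.
Substituting into AD, Y = 1973.50.

P = 97.90, Y = 1973.50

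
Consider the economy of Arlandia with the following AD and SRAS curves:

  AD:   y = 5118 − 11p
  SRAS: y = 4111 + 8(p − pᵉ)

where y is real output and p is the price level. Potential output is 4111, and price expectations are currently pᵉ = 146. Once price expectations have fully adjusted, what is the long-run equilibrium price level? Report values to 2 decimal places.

Short run: with pᵉ = 146, SRAS is y = 2943 + 8p. Setting AD = SRAS gives 2175 = 19p, so p = 114.47 and y = 5118 − 11p = 3858.79.
Output 3858.79 is below potential 4111, so over time expected prices fall and SRAS shifts right until y returns to 4111.
Long run: y = 4111 on the AD curve gives 4111 = 5118 − 11p, so p = 91.55.

Long-run p = 91.55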